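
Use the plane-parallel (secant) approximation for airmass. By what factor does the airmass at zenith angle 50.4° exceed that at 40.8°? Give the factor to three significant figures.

1.19

X(50.4°)/X(40.8°) = sec 50.4° / sec 40.8° = cos 40.8° / cos 50.4° = 0.7570/0.6374 = 1.1876.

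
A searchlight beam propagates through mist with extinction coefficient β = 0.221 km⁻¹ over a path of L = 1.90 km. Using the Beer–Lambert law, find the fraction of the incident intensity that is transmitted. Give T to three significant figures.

τ = β·L = 0.221 × 1.90 = 0.4199.
T = exp(−0.4199) = 0.6571.

0.657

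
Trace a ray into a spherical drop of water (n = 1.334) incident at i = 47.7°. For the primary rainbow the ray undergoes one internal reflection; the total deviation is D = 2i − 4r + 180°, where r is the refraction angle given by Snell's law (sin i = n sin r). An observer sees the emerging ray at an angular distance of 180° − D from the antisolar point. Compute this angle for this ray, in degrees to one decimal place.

39.3°

sin r = sin 47.7° / 1.334 = 0.7396/1.334 = 0.5544; r = 33.67°.
D = 2·47.7° − 4·33.67° + 180° = 95.40° − 134.69° + 180° = 140.71°.
Angle from antisolar point = 180° − D = 39.29°.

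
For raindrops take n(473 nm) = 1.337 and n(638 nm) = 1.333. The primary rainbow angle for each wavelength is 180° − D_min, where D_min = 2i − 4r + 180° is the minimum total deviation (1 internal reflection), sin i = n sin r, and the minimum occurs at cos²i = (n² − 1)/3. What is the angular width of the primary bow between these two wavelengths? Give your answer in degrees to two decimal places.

At 473 nm (n = 1.337): cos²i = 0.26252 → i = 59.178°, r = 39.964°, D_min = 138.500°, rainbow angle = 41.500°.
At 638 nm (n = 1.333): cos²i = 0.25896 → i = 59.410°, r = 40.225°, D_min = 137.922°, rainbow angle = 42.078°.
Angular width = |41.500° − 42.078°| = 0.578°.

0.58°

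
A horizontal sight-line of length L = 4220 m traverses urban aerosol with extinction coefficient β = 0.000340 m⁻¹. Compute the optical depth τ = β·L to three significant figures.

τ = β·L = 0.000340 × 4220 = 1.4348.

1.43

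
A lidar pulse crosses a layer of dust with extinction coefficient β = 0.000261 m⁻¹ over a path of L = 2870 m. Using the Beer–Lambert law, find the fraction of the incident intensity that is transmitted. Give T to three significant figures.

0.473

τ = β·L = 0.000261 × 2870 = 0.7491.
T = exp(−0.7491) = 0.4728.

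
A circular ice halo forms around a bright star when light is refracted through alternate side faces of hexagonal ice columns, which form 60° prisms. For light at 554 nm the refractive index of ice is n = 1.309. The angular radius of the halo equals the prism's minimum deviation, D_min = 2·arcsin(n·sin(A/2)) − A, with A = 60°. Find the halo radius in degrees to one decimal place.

n·sin(A/2) = 1.309 × sin 30° = 1.309 × 0.5000 = 0.6545.
D_min = 2·arcsin(0.6545) − 60° = 2 × 40.882° − 60° = 21.763°.

21.8°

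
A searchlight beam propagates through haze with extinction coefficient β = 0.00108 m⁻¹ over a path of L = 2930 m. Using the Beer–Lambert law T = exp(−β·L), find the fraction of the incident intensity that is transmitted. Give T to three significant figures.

τ = β·L = 0.00108 × 2930 = 3.1644.
T = exp(−3.1644) = 0.0422.

0.0422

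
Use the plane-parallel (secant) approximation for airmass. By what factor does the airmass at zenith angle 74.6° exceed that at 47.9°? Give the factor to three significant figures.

X(74.6°)/X(47.9°) = sec 74.6° / sec 47.9° = cos 47.9° / cos 74.6° = 0.6704/0.2656 = 2.5246.

2.52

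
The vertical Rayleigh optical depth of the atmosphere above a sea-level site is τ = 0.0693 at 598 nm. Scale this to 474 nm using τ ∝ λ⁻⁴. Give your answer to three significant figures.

τ(474 nm) = τ(598 nm) × (598/474)⁴ = 0.0693 × (1.2616)⁴ = 0.0693 × 2.5333 = 0.1756.

0.176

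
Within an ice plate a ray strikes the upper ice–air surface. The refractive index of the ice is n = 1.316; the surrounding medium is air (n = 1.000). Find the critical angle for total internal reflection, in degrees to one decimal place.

49.5°

sin θ_c = n_air / n = 1.000 / 1.316 = 0.7599.
θ_c = arcsin(0.7599) = 49.45°.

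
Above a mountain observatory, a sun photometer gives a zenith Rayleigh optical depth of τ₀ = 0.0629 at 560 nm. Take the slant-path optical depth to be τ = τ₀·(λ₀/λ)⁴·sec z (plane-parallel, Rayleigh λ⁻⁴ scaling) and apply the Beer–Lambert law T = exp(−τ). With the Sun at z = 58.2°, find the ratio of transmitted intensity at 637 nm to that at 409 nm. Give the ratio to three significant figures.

1.42

Airmass: sec 58.2° = 1.8977.
τ(637 nm) = 0.0629 × (560/637)⁴ × 1.8977 = 0.0629 × 0.5973 × 1.8977 = 0.0713.
τ(409 nm) = 0.0629 × (560/409)⁴ × 1.8977 = 0.0629 × 3.5145 × 1.8977 = 0.4195.
T(637)/T(409) = exp(τ_B − τ_A) = exp(0.3482) = 1.4165.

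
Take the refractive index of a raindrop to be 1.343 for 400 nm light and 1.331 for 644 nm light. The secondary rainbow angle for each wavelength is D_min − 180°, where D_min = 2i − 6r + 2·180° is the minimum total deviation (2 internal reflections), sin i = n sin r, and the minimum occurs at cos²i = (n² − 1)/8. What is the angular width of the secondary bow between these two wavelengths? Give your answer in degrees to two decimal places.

At 400 nm (n = 1.343): cos²i = 0.10046 → i = 71.522°, r = 44.928°, D_min = 233.478°, rainbow angle = 53.478°.
At 644 nm (n = 1.331): cos²i = 0.09645 → i = 71.907°, r = 45.575°, D_min = 230.365°, rainbow angle = 50.365°.
Angular width = |53.478° − 50.365°| = 3.113°.

3.11°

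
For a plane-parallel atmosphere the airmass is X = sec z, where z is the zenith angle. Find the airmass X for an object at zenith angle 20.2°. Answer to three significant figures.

1.07

X = sec z = 1/cos 20.2° = 1/0.9385 = 1.0655.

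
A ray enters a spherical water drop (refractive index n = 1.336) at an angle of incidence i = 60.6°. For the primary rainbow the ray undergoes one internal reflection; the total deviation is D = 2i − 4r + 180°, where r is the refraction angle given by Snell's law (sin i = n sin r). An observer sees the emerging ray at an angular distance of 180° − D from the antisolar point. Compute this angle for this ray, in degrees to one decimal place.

41.6°

sin r = sin 60.6° / 1.336 = 0.8712/1.336 = 0.6521; r = 40.70°.
D = 2·60.6° − 4·40.70° + 180° = 121.20° − 162.80° + 180° = 138.40°.
Angle from antisolar point = 180° − D = 41.60°.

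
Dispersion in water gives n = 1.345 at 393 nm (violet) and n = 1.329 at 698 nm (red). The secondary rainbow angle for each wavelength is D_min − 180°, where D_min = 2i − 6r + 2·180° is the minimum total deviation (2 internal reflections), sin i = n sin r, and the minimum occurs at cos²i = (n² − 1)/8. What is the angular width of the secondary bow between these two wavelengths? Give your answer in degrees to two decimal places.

4.15°

At 393 nm (n = 1.345): cos²i = 0.10113 → i = 71.458°, r = 44.821°, D_min = 233.987°, rainbow angle = 53.987°.
At 698 nm (n = 1.329): cos²i = 0.09578 → i = 71.972°, r = 45.685°, D_min = 229.837°, rainbow angle = 49.837°.
Angular width = |53.987° − 49.837°| = 4.150°.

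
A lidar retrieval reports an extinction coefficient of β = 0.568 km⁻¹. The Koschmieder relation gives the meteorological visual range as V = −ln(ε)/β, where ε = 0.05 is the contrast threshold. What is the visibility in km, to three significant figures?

V = −ln(0.05) / 0.568 = 2.996 / 0.568 = 5.2742 km.

5.27 km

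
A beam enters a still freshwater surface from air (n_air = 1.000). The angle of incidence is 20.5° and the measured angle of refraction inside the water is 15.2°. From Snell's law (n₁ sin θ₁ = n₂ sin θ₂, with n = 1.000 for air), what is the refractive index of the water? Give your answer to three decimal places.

1.336

n = sin θ_i / sin θ_r = sin 20.5° / sin 15.2° = 0.3502 / 0.2622 = 1.3357.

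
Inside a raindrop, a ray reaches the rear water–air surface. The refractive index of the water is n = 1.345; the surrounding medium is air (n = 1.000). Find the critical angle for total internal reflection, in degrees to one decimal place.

48.0°

sin θ_c = n_air / n = 1.000 / 1.345 = 0.7435.
θ_c = arcsin(0.7435) = 48.03°.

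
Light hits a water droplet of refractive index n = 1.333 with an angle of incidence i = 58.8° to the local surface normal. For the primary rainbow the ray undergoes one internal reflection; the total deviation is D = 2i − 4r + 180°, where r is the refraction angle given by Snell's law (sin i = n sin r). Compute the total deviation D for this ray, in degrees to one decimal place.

137.9°

sin r = sin 58.8° / 1.333 = 0.8554/1.333 = 0.6417; r = 39.92°.
D = 2·58.8° − 4·39.92° + 180° = 117.60° − 159.67° + 180° = 137.93°.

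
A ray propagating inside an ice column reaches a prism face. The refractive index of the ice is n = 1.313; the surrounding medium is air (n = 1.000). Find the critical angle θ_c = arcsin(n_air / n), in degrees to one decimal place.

49.6°

sin θ_c = n_air / n = 1.000 / 1.313 = 0.7616.
θ_c = arcsin(0.7616) = 49.61°.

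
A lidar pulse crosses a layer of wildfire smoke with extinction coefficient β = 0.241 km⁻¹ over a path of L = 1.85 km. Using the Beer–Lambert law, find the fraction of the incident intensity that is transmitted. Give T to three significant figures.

τ = β·L = 0.241 × 1.85 = 0.4459.
T = exp(−0.4459) = 0.6403.

0.640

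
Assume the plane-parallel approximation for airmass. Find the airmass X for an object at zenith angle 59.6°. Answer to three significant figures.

1.98

X = sec z = 1/cos 59.6° = 1/0.5060 = 1.9762.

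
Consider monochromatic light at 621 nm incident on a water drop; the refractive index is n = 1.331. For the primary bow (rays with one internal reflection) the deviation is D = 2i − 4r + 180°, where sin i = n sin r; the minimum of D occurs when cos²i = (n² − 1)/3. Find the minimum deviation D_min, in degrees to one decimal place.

137.6°

cos²i = (1.77156 − 1)/3 = 0.25719; i = arccos(0.50714) = 59.527°.
sin r = sin 59.527°/1.331 = 0.64753; r = 40.356°.
D_min = 2·59.527° − 4·40.356° + 180° = 137.630°.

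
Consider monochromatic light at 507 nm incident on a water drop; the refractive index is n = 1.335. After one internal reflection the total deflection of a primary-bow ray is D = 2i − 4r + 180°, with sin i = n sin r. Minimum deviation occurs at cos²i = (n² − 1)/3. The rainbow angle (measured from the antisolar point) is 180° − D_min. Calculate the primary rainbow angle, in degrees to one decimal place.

41.8°

cos²i = (1.78222 − 1)/3 = 0.26074; i = arccos(0.51063) = 59.294°.
sin r = sin 59.294°/1.335 = 0.64405; r = 40.094°.
D_min = 2·59.294° − 4·40.094° + 180° = 138.212°.
Rainbow angle = 180° − D_min = 41.788°.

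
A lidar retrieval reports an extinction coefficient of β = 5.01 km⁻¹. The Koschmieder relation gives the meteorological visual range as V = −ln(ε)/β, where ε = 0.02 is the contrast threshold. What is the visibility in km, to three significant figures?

V = −ln(0.02) / 5.01 = 3.912 / 5.01 = 0.7808 km.

0.781 km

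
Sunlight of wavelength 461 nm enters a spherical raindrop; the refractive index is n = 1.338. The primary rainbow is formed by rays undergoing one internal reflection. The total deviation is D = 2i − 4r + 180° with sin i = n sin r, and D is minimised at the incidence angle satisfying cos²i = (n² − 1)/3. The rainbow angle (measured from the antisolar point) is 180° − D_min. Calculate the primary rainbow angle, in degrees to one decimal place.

cos²i = (1.79024 − 1)/3 = 0.26341; i = arccos(0.51324) = 59.120°.
sin r = sin 59.120°/1.338 = 0.64144; r = 39.899°.
D_min = 2·59.120° − 4·39.899° + 180° = 138.643°.
Rainbow angle = 180° − D_min = 41.357°.

41.4°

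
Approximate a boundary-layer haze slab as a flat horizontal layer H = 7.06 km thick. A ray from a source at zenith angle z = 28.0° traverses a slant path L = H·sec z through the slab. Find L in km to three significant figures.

8.00 km

sec z = 1/cos 28.0° = 1.1326.
L = 7.06 × 1.1326 = 7.996 km.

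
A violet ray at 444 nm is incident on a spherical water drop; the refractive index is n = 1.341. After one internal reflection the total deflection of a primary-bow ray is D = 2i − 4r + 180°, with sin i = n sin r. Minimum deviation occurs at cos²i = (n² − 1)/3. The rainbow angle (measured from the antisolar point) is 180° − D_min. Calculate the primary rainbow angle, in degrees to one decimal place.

40.9°

cos²i = (1.79828 − 1)/3 = 0.26609; i = arccos(0.51584) = 58.946°.
sin r = sin 58.946°/1.341 = 0.63884; r = 39.705°.
D_min = 2·58.946° − 4·39.705° + 180° = 139.071°.
Rainbow angle = 180° − D_min = 40.929°.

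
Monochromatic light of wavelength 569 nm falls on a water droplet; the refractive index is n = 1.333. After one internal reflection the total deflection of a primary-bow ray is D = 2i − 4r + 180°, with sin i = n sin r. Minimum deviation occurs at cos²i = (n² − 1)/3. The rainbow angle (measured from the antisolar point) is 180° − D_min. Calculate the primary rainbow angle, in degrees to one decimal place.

cos²i = (1.77689 − 1)/3 = 0.25896; i = arccos(0.50888) = 59.410°.
sin r = sin 59.410°/1.333 = 0.64579; r = 40.225°.
D_min = 2·59.410° − 4·40.225° + 180° = 137.922°.
Rainbow angle = 180° − D_min = 42.078°.

42.1°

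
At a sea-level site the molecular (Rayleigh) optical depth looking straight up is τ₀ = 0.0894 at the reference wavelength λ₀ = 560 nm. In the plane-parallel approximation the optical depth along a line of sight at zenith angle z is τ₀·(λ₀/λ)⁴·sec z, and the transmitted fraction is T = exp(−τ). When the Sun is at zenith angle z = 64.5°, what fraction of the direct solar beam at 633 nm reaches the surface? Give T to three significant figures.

0.881

sec 64.5° = 2.3228.
τ = 0.0894 × (560/633)⁴ × 2.3228 = 0.0894 × 0.6125 × 2.3228 = 0.1272.
T = exp(−0.1272) = 0.8806.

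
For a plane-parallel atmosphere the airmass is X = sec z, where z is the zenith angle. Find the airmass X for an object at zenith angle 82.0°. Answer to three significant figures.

X = sec z = 1/cos 82.0° = 1/0.1392 = 7.1853.

7.19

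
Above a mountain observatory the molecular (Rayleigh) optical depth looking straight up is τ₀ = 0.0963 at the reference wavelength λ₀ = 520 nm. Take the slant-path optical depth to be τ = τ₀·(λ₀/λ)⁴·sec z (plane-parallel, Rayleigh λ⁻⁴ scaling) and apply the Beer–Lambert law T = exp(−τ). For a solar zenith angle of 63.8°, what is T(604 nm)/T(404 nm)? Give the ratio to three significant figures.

Airmass: sec 63.8° = 2.2650.
τ(604 nm) = 0.0963 × (520/604)⁴ × 2.2650 = 0.0963 × 0.5494 × 2.2650 = 0.1198.
τ(404 nm) = 0.0963 × (520/404)⁴ × 2.2650 = 0.0963 × 2.7447 × 2.2650 = 0.5987.
T(604)/T(404) = exp(τ_B − τ_A) = exp(0.4788) = 1.6142.

1.61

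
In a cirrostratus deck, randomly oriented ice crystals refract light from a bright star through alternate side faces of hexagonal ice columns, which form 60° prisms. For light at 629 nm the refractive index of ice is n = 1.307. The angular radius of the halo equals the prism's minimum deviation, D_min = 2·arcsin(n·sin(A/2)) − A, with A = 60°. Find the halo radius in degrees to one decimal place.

21.6°

n·sin(A/2) = 1.307 × sin 30° = 1.307 × 0.5000 = 0.6535.
D_min = 2·arcsin(0.6535) − 60° = 2 × 40.806° − 60° = 21.612°.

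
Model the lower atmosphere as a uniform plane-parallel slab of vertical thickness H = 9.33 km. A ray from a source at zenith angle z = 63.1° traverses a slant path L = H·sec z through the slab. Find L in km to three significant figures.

20.6 km

sec z = 1/cos 63.1° = 2.2103.
L = 9.33 × 2.2103 = 20.622 km.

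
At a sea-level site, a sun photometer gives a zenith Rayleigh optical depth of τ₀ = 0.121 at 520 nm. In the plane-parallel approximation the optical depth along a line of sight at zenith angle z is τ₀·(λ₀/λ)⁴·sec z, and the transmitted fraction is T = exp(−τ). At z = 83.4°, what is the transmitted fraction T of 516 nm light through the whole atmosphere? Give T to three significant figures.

0.338

sec 83.4° = 8.7004.
τ = 0.121 × (520/516)⁴ × 8.7004 = 0.121 × 1.0314 × 8.7004 = 1.0858.
T = exp(−1.0858) = 0.3376.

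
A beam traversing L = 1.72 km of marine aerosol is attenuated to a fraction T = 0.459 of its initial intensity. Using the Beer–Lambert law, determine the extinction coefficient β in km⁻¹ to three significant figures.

Beer–Lambert: T = exp(−βL) ⇒ β = −ln(T)/L = −ln(0.459)/1.72 = 0.7787/1.72 = 0.4527 km⁻¹.

0.453 km⁻¹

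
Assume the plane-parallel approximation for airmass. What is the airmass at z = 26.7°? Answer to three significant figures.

X = sec z = 1/cos 26.7° = 1/0.8934 = 1.1194.

1.12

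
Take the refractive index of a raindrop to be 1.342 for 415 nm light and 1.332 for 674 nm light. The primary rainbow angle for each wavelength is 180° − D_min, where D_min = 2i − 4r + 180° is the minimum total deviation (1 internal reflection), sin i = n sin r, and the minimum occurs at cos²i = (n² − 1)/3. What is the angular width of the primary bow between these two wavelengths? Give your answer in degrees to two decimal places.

1.44°

At 415 nm (n = 1.342): cos²i = 0.26699 → i = 58.888°, r = 39.641°, D_min = 139.213°, rainbow angle = 40.787°.
At 674 nm (n = 1.332): cos²i = 0.25807 → i = 59.469°, r = 40.290°, D_min = 137.776°, rainbow angle = 42.224°.
Angular width = |40.787° − 42.224°| = 1.437°.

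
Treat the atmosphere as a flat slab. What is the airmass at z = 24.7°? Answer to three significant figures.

X = sec z = 1/cos 24.7° = 1/0.9085 = 1.1007.

1.10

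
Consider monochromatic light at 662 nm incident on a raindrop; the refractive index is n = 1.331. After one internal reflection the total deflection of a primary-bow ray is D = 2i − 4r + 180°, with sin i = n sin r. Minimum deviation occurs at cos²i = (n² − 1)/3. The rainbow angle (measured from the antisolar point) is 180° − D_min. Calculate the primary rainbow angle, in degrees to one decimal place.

42.4°

cos²i = (1.77156 − 1)/3 = 0.25719; i = arccos(0.50714) = 59.527°.
sin r = sin 59.527°/1.331 = 0.64753; r = 40.356°.
D_min = 2·59.527° − 4·40.356° + 180° = 137.630°.
Rainbow angle = 180° − D_min = 42.370°.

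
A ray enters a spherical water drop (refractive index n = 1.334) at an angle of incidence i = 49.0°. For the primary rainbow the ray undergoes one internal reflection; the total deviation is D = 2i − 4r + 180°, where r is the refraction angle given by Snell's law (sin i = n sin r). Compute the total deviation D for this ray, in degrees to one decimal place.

sin r = sin 49.0° / 1.334 = 0.7547/1.334 = 0.5657; r = 34.45°.
D = 2·49.0° − 4·34.45° + 180° = 98.00° − 137.82° + 180° = 140.18°.

140.2°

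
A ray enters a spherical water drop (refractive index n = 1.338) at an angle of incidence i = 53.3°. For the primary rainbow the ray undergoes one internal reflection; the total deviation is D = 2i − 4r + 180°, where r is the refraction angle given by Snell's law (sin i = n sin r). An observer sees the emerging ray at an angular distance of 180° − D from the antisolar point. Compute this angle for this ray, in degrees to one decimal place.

sin r = sin 53.3° / 1.338 = 0.8018/1.338 = 0.5992; r = 36.82°.
D = 2·53.3° − 4·36.82° + 180° = 106.60° − 147.26° + 180° = 139.34°.
Angle from antisolar point = 180° − D = 40.66°.

40.7°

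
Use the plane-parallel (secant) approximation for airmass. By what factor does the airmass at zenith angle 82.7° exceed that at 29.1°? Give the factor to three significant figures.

X(82.7°)/X(29.1°) = sec 82.7° / sec 29.1° = cos 29.1° / cos 82.7° = 0.8738/0.1271 = 6.8766.

6.88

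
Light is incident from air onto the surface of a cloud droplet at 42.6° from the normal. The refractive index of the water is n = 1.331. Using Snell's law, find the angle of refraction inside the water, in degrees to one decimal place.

Snell: sin θ_r = sin θ_i / n = sin 42.6° / 1.331 = 0.6769 / 1.331 = 0.5085.
θ_r = arcsin(0.5085) = 30.57°.

30.6°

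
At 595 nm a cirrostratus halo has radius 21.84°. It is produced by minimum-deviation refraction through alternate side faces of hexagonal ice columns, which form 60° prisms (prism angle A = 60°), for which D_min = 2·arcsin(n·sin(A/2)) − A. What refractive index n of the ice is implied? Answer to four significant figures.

Rearranging: n = sin((D_min + A)/2) / sin(A/2).
(D_min + A)/2 = (21.84° + 60°)/2 = 40.920°.
n = sin 40.920° / sin 30° = 0.6550 / 0.5000 = 1.3100.

1.310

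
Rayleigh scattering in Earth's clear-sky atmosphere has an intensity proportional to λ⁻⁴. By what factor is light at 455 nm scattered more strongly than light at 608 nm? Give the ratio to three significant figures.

Rayleigh scattering ∝ λ⁻⁴, so the ratio of coefficients is the inverse fourth power of the wavelength ratio.
σ(455)/σ(608) = (608/455)⁴ = (1.3363)⁴ = 3.188.

3.19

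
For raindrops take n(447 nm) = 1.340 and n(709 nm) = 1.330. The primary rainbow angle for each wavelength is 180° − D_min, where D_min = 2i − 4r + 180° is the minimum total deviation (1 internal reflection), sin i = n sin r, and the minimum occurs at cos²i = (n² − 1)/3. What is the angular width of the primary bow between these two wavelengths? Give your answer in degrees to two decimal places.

At 447 nm (n = 1.340): cos²i = 0.26520 → i = 59.004°, r = 39.770°, D_min = 138.929°, rainbow angle = 41.071°.
At 709 nm (n = 1.330): cos²i = 0.25630 → i = 59.585°, r = 40.422°, D_min = 137.484°, rainbow angle = 42.516°.
Angular width = |41.071° − 42.516°| = 1.445°.

1.45°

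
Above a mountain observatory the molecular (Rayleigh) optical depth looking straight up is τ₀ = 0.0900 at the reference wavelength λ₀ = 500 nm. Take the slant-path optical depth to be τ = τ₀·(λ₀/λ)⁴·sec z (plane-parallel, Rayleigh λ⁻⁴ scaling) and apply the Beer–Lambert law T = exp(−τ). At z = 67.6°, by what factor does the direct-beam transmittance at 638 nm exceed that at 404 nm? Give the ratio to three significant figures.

1.59

Airmass: sec 67.6° = 2.6242.
τ(638 nm) = 0.0900 × (500/638)⁴ × 2.6242 = 0.0900 × 0.3772 × 2.6242 = 0.0891.
τ(404 nm) = 0.0900 × (500/404)⁴ × 2.6242 = 0.0900 × 2.3461 × 2.6242 = 0.5541.
T(638)/T(404) = exp(τ_B − τ_A) = exp(0.4650) = 1.5920.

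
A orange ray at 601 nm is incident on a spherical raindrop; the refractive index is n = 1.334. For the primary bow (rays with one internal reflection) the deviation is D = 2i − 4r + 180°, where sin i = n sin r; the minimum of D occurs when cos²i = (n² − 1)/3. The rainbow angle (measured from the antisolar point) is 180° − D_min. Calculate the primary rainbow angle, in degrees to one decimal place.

cos²i = (1.77956 − 1)/3 = 0.25985; i = arccos(0.50976) = 59.352°.
sin r = sin 59.352°/1.334 = 0.64492; r = 40.159°.
D_min = 2·59.352° − 4·40.159° + 180° = 138.067°.
Rainbow angle = 180° − D_min = 41.933°.

41.9°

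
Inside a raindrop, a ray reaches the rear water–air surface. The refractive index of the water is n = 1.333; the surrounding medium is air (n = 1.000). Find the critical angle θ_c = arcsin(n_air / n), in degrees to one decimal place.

sin θ_c = n_air / n = 1.000 / 1.333 = 0.7502.
θ_c = arcsin(0.7502) = 48.61°.

48.6°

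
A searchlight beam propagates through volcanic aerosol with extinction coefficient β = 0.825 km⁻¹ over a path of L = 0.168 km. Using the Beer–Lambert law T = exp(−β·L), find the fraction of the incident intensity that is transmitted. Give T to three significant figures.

0.871

τ = β·L = 0.825 × 0.168 = 0.1386.
T = exp(−0.1386) = 0.8706.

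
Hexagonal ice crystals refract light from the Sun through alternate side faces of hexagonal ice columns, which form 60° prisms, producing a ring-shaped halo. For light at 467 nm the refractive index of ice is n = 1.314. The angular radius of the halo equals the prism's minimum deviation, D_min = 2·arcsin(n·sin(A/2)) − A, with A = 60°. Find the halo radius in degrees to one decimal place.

n·sin(A/2) = 1.314 × sin 30° = 1.314 × 0.5000 = 0.6570.
D_min = 2·arcsin(0.6570) − 60° = 2 × 41.071° − 60° = 22.143°.

22.1°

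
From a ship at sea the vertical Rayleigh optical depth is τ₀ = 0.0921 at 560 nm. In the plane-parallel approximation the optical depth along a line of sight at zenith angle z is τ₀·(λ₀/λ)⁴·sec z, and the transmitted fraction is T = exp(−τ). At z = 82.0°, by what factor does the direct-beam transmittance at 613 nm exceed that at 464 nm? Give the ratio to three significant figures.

2.57

Airmass: sec 82.0° = 7.1853.
τ(613 nm) = 0.0921 × (560/613)⁴ × 7.1853 = 0.0921 × 0.6965 × 7.1853 = 0.4609.
τ(464 nm) = 0.0921 × (560/464)⁴ × 7.1853 = 0.0921 × 2.1217 × 7.1853 = 1.4041.
T(613)/T(464) = exp(τ_B − τ_A) = exp(0.9431) = 2.5681.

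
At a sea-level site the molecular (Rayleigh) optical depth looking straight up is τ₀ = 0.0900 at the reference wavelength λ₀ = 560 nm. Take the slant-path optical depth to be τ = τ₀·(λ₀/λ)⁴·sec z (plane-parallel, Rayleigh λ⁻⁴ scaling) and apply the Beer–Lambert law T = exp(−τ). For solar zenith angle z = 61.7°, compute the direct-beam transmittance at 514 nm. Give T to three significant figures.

sec 61.7° = 2.1093.
τ = 0.0900 × (560/514)⁴ × 2.1093 = 0.0900 × 1.4090 × 2.1093 = 0.2675.
T = exp(−0.2675) = 0.7653.

0.765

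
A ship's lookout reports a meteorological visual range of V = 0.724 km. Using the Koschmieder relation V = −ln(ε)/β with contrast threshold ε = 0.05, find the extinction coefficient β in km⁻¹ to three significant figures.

β = −ln(0.05) / V = 2.996 / 0.724 = 4.1378 km⁻¹.

4.14 km⁻¹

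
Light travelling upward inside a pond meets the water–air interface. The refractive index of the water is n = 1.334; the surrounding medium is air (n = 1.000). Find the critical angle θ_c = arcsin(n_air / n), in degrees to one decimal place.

sin θ_c = n_air / n = 1.000 / 1.334 = 0.7496.
θ_c = arcsin(0.7496) = 48.56°.

48.6°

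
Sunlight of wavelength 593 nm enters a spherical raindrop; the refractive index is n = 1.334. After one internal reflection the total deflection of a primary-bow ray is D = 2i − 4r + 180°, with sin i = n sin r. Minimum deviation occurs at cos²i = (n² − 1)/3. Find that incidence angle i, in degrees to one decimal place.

cos²i = (1.334² − 1)/3 = (1.77956 − 1)/3 = 0.25985.
cos i = 0.50976, so i = 59.352°.

59.4°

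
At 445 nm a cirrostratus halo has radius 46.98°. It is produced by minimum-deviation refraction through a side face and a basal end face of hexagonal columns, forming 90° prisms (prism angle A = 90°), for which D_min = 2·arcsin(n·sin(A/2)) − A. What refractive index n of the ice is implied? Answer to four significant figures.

1.316

Rearranging: n = sin((D_min + A)/2) / sin(A/2).
(D_min + A)/2 = (46.98° + 90°)/2 = 68.490°.
n = sin 68.490° / sin 45° = 0.9304 / 0.7071 = 1.3157.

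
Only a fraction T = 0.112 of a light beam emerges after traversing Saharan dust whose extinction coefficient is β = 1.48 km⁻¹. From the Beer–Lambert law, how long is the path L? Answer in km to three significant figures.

1.48 km

Beer–Lambert: T = exp(−βL) ⇒ L = −ln(T)/β = −ln(0.112)/1.48 = 2.1893/1.48 = 1.479 km.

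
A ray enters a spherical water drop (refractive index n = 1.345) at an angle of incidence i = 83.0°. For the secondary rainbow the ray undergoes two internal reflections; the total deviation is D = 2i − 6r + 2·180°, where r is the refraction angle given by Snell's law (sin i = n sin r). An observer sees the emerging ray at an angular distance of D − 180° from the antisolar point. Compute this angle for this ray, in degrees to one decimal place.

sin r = sin 83.0° / 1.345 = 0.9925/1.345 = 0.7380; r = 47.56°.
D = 2·83.0° − 6·47.56° + 2·180° = 166.00° − 285.34° + 360° = 240.66°.
Angle from antisolar point = D − 180° = 60.66°.

60.7°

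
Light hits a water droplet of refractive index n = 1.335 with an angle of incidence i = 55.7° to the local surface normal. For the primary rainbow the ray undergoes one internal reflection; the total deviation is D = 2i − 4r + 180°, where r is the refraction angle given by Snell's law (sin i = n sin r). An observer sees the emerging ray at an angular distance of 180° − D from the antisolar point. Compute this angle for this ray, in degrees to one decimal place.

sin r = sin 55.7° / 1.335 = 0.8261/1.335 = 0.6188; r = 38.23°.
D = 2·55.7° − 4·38.23° + 180° = 111.40° − 152.91° + 180° = 138.49°.
Angle from antisolar point = 180° − D = 41.51°.

41.5°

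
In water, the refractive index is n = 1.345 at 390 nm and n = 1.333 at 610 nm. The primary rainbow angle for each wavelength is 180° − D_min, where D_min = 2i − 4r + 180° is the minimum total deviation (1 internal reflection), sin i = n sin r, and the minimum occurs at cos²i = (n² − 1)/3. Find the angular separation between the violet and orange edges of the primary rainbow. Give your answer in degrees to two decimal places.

1.71°

At 390 nm (n = 1.345): cos²i = 0.26967 → i = 58.715°, r = 39.448°, D_min = 139.635°, rainbow angle = 40.365°.
At 610 nm (n = 1.333): cos²i = 0.25896 → i = 59.410°, r = 40.225°, D_min = 137.922°, rainbow angle = 42.078°.
Angular width = |40.365° − 42.078°| = 1.713°.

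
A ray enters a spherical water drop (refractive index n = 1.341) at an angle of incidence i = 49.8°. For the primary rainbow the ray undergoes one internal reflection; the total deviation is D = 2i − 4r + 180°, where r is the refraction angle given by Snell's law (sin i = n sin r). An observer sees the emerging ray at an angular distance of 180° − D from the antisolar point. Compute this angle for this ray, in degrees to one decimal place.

39.3°

sin r = sin 49.8° / 1.341 = 0.7638/1.341 = 0.5696; r = 34.72°.
D = 2·49.8° − 4·34.72° + 180° = 99.60° − 138.88° + 180° = 140.72°.
Angle from antisolar point = 180° − D = 39.28°.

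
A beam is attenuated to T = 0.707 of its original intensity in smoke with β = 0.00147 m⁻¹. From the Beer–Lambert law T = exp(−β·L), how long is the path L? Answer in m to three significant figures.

Beer–Lambert: T = exp(−βL) ⇒ L = −ln(T)/β = −ln(0.707)/0.00147 = 0.3467/0.00147 = 235.9 m.

236 m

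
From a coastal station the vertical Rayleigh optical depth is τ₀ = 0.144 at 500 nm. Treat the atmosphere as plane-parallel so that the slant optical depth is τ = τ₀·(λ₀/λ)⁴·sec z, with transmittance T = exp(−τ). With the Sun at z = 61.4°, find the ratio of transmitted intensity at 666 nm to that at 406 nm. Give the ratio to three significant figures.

1.82

Airmass: sec 61.4° = 2.0890.
τ(666 nm) = 0.144 × (500/666)⁴ × 2.0890 = 0.144 × 0.3177 × 2.0890 = 0.0956.
τ(406 nm) = 0.144 × (500/406)⁴ × 2.0890 = 0.144 × 2.3003 × 2.0890 = 0.6920.
T(666)/T(406) = exp(τ_B − τ_A) = exp(0.5964) = 1.8156.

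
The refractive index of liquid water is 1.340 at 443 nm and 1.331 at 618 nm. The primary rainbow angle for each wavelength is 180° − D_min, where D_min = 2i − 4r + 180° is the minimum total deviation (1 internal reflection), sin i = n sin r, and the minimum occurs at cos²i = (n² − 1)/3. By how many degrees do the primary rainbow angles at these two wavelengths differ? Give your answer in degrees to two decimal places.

1.30°

At 443 nm (n = 1.340): cos²i = 0.26520 → i = 59.004°, r = 39.770°, D_min = 138.929°, rainbow angle = 41.071°.
At 618 nm (n = 1.331): cos²i = 0.25719 → i = 59.527°, r = 40.356°, D_min = 137.630°, rainbow angle = 42.370°.
Angular width = |41.071° − 42.370°| = 1.299°.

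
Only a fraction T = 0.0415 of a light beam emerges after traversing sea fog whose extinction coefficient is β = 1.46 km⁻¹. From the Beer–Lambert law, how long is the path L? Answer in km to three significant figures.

2.18 km

Beer–Lambert: T = exp(−βL) ⇒ L = −ln(T)/β = −ln(0.0415)/1.46 = 3.1821/1.46 = 2.179 km.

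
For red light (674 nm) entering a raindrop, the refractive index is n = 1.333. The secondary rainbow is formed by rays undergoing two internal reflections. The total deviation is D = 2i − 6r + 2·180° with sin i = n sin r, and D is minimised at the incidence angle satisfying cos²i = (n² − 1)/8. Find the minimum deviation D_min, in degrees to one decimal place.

230.9°

cos²i = (1.77689 − 1)/8 = 0.09711; i = arccos(0.31163) = 71.843°.
sin r = sin 71.843°/1.333 = 0.71283; r = 45.466°.
D_min = 2·71.843° − 6·45.466° + 360° = 230.891°.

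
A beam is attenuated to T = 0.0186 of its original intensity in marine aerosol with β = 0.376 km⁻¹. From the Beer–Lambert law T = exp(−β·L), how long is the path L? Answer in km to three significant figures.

Beer–Lambert: T = exp(−βL) ⇒ L = −ln(T)/β = −ln(0.0186)/0.376 = 3.9846/0.376 = 10.6 km.

10.6 km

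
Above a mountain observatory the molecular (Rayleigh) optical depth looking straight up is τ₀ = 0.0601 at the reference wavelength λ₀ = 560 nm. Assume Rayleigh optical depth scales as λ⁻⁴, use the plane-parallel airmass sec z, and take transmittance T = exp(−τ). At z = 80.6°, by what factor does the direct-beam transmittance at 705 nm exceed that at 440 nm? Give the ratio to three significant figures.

2.27

Airmass: sec 80.6° = 6.1227.
τ(705 nm) = 0.0601 × (560/705)⁴ × 6.1227 = 0.0601 × 0.3981 × 6.1227 = 0.1465.
τ(440 nm) = 0.0601 × (560/440)⁴ × 6.1227 = 0.0601 × 2.6239 × 6.1227 = 0.9655.
T(705)/T(440) = exp(τ_B − τ_A) = exp(0.8190) = 2.2683.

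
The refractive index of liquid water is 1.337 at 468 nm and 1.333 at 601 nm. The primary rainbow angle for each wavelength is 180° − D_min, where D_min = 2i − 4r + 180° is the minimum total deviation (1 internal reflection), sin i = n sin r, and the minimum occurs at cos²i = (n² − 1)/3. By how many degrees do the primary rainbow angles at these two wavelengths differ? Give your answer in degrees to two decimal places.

At 468 nm (n = 1.337): cos²i = 0.26252 → i = 59.178°, r = 39.964°, D_min = 138.500°, rainbow angle = 41.500°.
At 601 nm (n = 1.333): cos²i = 0.25896 → i = 59.410°, r = 40.225°, D_min = 137.922°, rainbow angle = 42.078°.
Angular width = |41.500° − 42.078°| = 0.578°.

0.58°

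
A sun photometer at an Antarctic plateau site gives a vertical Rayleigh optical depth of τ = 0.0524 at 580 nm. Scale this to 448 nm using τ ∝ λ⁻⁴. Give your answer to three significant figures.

τ(448 nm) = τ(580 nm) × (580/448)⁴ = 0.0524 × (1.2946)⁴ = 0.0524 × 2.8093 = 0.1472.

0.147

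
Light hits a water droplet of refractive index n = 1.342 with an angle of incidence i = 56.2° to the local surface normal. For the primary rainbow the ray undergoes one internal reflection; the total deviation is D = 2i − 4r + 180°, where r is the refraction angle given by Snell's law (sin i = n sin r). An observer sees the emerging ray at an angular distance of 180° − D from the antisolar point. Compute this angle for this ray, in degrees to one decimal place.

sin r = sin 56.2° / 1.342 = 0.8310/1.342 = 0.6192; r = 38.26°.
D = 2·56.2° − 4·38.26° + 180° = 112.40° − 153.03° + 180° = 139.37°.
Angle from antisolar point = 180° − D = 40.63°.

40.6°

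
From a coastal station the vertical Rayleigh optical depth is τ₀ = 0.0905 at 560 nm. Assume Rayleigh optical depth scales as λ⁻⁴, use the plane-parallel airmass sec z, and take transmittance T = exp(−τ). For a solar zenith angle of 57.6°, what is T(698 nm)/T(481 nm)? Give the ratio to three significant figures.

1.27

Airmass: sec 57.6° = 1.8663.
τ(698 nm) = 0.0905 × (560/698)⁴ × 1.8663 = 0.0905 × 0.4143 × 1.8663 = 0.0700.
τ(481 nm) = 0.0905 × (560/481)⁴ × 1.8663 = 0.0905 × 1.8373 × 1.8663 = 0.3103.
T(698)/T(481) = exp(τ_B − τ_A) = exp(0.2403) = 1.2717.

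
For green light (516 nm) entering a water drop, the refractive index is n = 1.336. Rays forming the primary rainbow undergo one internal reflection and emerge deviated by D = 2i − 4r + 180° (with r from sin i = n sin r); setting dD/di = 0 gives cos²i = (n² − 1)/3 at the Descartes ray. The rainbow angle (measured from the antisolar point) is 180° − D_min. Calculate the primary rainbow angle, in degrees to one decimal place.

cos²i = (1.78490 − 1)/3 = 0.26163; i = arccos(0.51150) = 59.236°.
sin r = sin 59.236°/1.336 = 0.64318; r = 40.029°.
D_min = 2·59.236° − 4·40.029° + 180° = 138.356°.
Rainbow angle = 180° − D_min = 41.644°.

41.6°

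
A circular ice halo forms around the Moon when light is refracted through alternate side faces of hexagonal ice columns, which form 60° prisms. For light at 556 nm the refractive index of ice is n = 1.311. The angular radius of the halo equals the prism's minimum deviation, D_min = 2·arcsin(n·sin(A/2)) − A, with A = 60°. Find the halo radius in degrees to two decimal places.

21.92°

n·sin(A/2) = 1.311 × sin 30° = 1.311 × 0.5000 = 0.6555.
D_min = 2·arcsin(0.6555) − 60° = 2 × 40.958° − 60° = 21.915°.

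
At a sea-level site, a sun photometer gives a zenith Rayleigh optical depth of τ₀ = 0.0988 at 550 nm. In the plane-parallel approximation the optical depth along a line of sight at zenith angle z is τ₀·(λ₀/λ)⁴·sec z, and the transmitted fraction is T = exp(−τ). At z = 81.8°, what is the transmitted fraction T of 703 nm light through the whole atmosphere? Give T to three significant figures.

sec 81.8° = 7.0112.
τ = 0.0988 × (550/703)⁴ × 7.0112 = 0.0988 × 0.3747 × 7.0112 = 0.2595.
T = exp(−0.2595) = 0.7714.

0.771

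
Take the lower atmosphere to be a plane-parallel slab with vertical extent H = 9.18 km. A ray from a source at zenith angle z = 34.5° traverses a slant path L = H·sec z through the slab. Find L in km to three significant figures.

sec z = 1/cos 34.5° = 1.2134.
L = 9.18 × 1.2134 = 11.139 km.

11.1 km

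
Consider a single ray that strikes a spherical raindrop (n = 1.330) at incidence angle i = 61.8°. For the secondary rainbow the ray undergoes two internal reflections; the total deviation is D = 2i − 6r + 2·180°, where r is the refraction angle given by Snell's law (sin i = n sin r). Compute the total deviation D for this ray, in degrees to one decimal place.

sin r = sin 61.8° / 1.330 = 0.8813/1.330 = 0.6626; r = 41.50°.
D = 2·61.8° − 6·41.50° + 2·180° = 123.60° − 249.01° + 360° = 234.59°.

234.6°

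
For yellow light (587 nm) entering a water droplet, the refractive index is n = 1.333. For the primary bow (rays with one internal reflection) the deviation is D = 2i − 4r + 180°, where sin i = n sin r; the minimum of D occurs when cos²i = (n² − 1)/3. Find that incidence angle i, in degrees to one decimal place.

59.4°

cos²i = (1.333² − 1)/3 = (1.77689 − 1)/3 = 0.25896.
cos i = 0.50888, so i = 59.410°.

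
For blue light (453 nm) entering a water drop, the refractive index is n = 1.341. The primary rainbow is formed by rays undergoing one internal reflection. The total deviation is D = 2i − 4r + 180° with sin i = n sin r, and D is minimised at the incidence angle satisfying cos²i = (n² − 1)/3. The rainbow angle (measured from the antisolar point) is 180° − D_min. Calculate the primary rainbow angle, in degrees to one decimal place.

cos²i = (1.79828 − 1)/3 = 0.26609; i = arccos(0.51584) = 58.946°.
sin r = sin 58.946°/1.341 = 0.63884; r = 39.705°.
D_min = 2·58.946° − 4·39.705° + 180° = 139.071°.
Rainbow angle = 180° − D_min = 40.929°.

40.9°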